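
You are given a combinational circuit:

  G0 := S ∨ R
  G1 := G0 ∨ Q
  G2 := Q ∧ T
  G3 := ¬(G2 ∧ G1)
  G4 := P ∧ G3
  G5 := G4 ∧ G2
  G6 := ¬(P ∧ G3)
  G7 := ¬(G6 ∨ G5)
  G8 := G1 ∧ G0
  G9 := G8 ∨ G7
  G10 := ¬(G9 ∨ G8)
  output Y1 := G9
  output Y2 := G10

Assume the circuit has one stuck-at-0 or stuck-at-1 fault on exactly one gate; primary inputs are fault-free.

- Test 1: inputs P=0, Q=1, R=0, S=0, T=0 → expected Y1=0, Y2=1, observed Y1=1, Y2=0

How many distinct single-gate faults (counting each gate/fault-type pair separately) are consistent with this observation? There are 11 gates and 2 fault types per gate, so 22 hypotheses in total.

5

Fault-free: G0=0, G1=1, G2=0, G3=1, G4=0, G5=0, G6=1, G7=0, G8=0, G9=0, G10=1 → Y1=0, Y2=1. Observed Y1=1, Y2=0.
  G0: stuck-at-1 ✓; others ✗
  G1: none of the 2 fault types match ✗
  G2: none of the 2 fault types match ✗
  G3: none of the 2 fault types match ✗
  G4: none of the 2 fault types match ✗
  G5: none of the 2 fault types match ✗
  G6: stuck-at-0 ✓; others ✗
  G7: stuck-at-1 ✓; others ✗
  G8: stuck-at-1 ✓; others ✗
  G9: stuck-at-1 ✓; others ✗
  G10: none of the 2 fault types match ✗
Consistent faults: {G0 stuck-at-1, G6 stuck-at-0, G7 stuck-at-1, G8 stuck-at-1, G9 stuck-at-1} — 5 in all.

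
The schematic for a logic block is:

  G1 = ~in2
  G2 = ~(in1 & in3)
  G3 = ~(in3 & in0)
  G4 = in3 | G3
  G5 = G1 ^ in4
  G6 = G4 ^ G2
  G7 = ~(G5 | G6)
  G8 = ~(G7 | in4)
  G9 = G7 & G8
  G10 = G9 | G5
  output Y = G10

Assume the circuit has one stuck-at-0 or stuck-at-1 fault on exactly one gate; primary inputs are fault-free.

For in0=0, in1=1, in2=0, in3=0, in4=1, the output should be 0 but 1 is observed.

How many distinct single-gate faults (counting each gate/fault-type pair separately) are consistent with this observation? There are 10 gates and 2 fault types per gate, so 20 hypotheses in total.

Fault-free: G1=1, G2=1, G3=1, G4=1, G5=0, G6=0, G7=1, G8=0, G9=0, G10=0 → 0. Observed 1.
  G1: stuck-at-0 ✓; others ✗
  G2: none of the 2 fault types match ✗
  G3: none of the 2 fault types match ✗
  G4: none of the 2 fault types match ✗
  G5: stuck-at-1 ✓; others ✗
  G6: none of the 2 fault types match ✗
  G7: none of the 2 fault types match ✗
  G8: stuck-at-1 ✓; others ✗
  G9: stuck-at-1 ✓; others ✗
  G10: stuck-at-1 ✓; others ✗
Consistent faults: {G1 stuck-at-0, G5 stuck-at-1, G8 stuck-at-1, G9 stuck-at-1, G10 stuck-at-1} — 5 in all.

5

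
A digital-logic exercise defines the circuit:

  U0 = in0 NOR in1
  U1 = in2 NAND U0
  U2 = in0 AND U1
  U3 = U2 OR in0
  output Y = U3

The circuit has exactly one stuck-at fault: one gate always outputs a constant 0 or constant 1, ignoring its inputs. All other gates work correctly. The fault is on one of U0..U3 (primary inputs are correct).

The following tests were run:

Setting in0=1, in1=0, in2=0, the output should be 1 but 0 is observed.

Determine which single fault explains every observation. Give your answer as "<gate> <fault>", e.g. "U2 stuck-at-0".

Fault-free values for test 1 (in0=1, in1=0, in2=0): U0=0, U1=1, U2=1, U3=1, giving Y=1. Observed 0.
Test 1: faults giving observed 0 are {U3 stuck-at-0}.
Only U3 stuck-at-0 is consistent with every test.

U3 stuck-at-0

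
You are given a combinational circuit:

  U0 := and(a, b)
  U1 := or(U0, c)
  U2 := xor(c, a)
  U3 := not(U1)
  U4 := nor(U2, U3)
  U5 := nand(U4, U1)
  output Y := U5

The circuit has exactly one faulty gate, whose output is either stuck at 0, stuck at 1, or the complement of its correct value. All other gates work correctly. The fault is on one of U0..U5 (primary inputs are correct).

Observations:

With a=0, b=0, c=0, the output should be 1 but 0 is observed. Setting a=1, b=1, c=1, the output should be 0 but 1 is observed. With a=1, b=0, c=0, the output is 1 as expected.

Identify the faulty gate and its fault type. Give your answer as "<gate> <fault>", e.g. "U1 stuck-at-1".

U1 inverted output

Fault-free values for test 1 (a=0, b=0, c=0): U0=0, U1=0, U2=0, U3=1, U4=0, U5=1, giving Y=1. Observed 0.
Test 1: faults giving observed 0 are {U0 stuck-at-1, U0 inverted output, U1 stuck-at-1, U1 inverted output, U5 stuck-at-0, U5 inverted output}.
Test 2 (a=1, b=1, c=1): fault-free U0=1, U1=1, U2=0, U3=0, U4=1, U5=0 → 0; observed 1. Eliminates U0 stuck-at-1, U0 inverted output, U1 stuck-at-1, U5 stuck-at-0.
Test 3 (a=1, b=0, c=0): fault-free U0=0, U1=0, U2=1, U3=1, U4=0, U5=1 → 1; observed 1. Eliminates U5 inverted output.
Only U1 inverted output is consistent with every test.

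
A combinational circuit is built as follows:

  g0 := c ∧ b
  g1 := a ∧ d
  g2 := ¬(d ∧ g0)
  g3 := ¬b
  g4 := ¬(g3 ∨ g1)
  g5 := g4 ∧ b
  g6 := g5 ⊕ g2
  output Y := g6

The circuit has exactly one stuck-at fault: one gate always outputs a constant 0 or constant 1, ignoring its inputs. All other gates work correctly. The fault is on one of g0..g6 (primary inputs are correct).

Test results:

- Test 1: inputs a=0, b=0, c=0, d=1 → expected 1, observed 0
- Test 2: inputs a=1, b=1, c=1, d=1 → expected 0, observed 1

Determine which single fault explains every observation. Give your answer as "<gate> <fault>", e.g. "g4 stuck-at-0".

Fault-free values for test 1 (a=0, b=0, c=0, d=1): g0=0, g1=0, g2=1, g3=1, g4=0, g5=0, g6=1, giving Y=1. Observed 0.
Test 1: faults giving observed 0 are {g0 stuck-at-1, g2 stuck-at-0, g5 stuck-at-1, g6 stuck-at-0}.
Test 2 (a=1, b=1, c=1, d=1): fault-free g0=1, g1=1, g2=0, g3=0, g4=0, g5=0, g6=0 → 0; observed 1. Eliminates g0 stuck-at-1, g2 stuck-at-0, g6 stuck-at-0.
Only g5 stuck-at-1 is consistent with every test.

g5 stuck-at-1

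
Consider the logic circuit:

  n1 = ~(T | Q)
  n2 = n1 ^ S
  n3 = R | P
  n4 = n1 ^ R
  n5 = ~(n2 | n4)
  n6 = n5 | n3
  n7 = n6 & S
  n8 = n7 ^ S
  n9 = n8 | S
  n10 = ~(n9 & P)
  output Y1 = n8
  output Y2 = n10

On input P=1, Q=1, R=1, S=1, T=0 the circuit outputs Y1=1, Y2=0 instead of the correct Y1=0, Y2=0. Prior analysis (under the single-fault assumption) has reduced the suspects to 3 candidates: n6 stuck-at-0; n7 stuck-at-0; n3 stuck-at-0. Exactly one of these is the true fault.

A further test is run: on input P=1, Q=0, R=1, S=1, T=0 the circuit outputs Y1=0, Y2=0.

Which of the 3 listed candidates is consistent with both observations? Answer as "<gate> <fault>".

n3 stuck-at-0

Evaluate each candidate on input P=1, Q=0, R=1, S=1, T=0:
  n6 stuck-at-0: n1=1, n2=0, n3=1, n4=0, n5=1, n6=0 [stuck-at-0], n7=0, n8=1, n9=1, n10=0 → Y1=1, Y2=0 — eliminated
  n7 stuck-at-0: n1=1, n2=0, n3=1, n4=0, n5=1, n6=1, n7=0 [stuck-at-0], n8=1, n9=1, n10=0 → Y1=1, Y2=0 — eliminated
  n3 stuck-at-0: n1=1, n2=0, n3=0 [stuck-at-0], n4=0, n5=1, n6=1, n7=1, n8=0, n9=1, n10=0 → Y1=0, Y2=0 — matches
Only n3 stuck-at-0 reproduces the observed Y1=0, Y2=0.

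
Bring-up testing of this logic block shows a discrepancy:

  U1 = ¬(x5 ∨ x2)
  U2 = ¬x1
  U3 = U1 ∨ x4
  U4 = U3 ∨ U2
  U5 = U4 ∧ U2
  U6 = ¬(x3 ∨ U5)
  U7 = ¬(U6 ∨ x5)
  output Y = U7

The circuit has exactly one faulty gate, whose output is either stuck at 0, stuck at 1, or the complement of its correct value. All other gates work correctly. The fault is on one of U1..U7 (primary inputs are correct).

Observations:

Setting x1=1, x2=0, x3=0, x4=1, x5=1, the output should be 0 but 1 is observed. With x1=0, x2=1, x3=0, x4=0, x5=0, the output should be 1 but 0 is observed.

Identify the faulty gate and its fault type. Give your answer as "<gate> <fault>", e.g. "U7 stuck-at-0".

Fault-free values for test 1 (x1=1, x2=0, x3=0, x4=1, x5=1): U1=0, U2=0, U3=1, U4=1, U5=0, U6=1, U7=0, giving Y=0. Observed 1.
Test 1: faults giving observed 1 are {U7 stuck-at-1, U7 inverted output}.
Test 2 (x1=0, x2=1, x3=0, x4=0, x5=0): fault-free U1=0, U2=1, U3=0, U4=1, U5=1, U6=0, U7=1 → 1; observed 0. Eliminates U7 stuck-at-1.
Only U7 inverted output is consistent with every test.

U7 inverted output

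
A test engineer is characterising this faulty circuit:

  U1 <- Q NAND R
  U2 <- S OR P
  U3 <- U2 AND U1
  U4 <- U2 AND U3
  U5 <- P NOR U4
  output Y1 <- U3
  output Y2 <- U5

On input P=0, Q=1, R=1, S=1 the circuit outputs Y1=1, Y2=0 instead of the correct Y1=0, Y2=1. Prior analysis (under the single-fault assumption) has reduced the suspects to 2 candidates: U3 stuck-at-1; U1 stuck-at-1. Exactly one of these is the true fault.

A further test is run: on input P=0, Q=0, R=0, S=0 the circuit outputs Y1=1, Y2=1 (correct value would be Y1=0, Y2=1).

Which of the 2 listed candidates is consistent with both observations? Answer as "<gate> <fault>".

Evaluate each candidate on input P=0, Q=0, R=0, S=0:
  U3 stuck-at-1: U1=1, U2=0, U3=1 [stuck-at-1], U4=0, U5=1 → Y1=1, Y2=1 — matches
  U1 stuck-at-1: U1=1 [stuck-at-1], U2=0, U3=0, U4=0, U5=1 → Y1=0, Y2=1 — eliminated
Only U3 stuck-at-1 reproduces the observed Y1=1, Y2=1.

U3 stuck-at-1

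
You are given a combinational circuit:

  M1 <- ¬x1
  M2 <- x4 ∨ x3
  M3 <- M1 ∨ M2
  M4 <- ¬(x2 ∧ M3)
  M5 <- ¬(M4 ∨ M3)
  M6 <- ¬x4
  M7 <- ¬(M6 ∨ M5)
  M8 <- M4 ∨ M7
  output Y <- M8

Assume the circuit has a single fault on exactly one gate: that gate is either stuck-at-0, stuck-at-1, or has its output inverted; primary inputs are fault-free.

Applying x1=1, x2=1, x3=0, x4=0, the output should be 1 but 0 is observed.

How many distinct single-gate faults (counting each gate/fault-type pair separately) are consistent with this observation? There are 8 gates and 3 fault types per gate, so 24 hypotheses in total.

Fault-free: M1=0, M2=0, M3=0, M4=1, M5=0, M6=1, M7=0, M8=1 → 1. Observed 0.
  M1: stuck-at-1, inverted output ✓; others ✗
  M2: stuck-at-1, inverted output ✓; others ✗
  M3: stuck-at-1, inverted output ✓; others ✗
  M4: stuck-at-0, inverted output ✓; others ✗
  M5: none of the 3 fault types match ✗
  M6: none of the 3 fault types match ✗
  M7: none of the 3 fault types match ✗
  M8: stuck-at-0, inverted output ✓; others ✗
Consistent faults: {M1 stuck-at-1, M1 inverted output, M2 stuck-at-1, M2 inverted output, M3 stuck-at-1, M3 inverted output, M4 stuck-at-0, M4 inverted output, M8 stuck-at-0, M8 inverted output} — 10 in all.

10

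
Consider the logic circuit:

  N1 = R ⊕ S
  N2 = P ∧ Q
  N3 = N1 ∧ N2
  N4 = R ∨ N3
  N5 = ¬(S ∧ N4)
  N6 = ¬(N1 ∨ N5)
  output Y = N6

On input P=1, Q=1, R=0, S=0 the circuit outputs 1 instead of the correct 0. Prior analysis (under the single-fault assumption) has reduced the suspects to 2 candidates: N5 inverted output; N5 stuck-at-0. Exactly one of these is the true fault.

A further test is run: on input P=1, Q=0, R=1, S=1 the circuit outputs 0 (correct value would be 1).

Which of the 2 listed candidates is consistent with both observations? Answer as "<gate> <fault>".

Evaluate each candidate on input P=1, Q=0, R=1, S=1:
  N5 inverted output: N1=0, N2=0, N3=0, N4=1, N5=1 [inverted output], N6=0 → 0 — matches
  N5 stuck-at-0: N1=0, N2=0, N3=0, N4=1, N5=0 [stuck-at-0], N6=1 → 1 — eliminated
Only N5 inverted output reproduces the observed 0.

N5 inverted output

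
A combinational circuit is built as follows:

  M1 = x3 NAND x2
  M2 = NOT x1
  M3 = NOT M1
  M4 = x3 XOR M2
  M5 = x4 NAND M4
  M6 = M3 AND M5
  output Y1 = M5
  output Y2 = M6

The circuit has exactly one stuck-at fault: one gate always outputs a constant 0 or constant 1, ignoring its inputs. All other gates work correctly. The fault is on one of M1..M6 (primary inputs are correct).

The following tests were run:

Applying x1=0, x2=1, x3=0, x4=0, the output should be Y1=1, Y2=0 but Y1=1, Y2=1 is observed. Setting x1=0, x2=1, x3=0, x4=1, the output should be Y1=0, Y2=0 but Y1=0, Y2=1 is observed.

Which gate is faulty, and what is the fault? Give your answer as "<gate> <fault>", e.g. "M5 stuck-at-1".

M6 stuck-at-1

Fault-free values for test 1 (x1=0, x2=1, x3=0, x4=0): M1=1, M2=1, M3=0, M4=1, M5=1, M6=0, giving Y1=1, Y2=0. Observed Y1=1, Y2=1.
Test 1: faults giving observed Y1=1, Y2=1 are {M1 stuck-at-0, M3 stuck-at-1, M6 stuck-at-1}.
Test 2 (x1=0, x2=1, x3=0, x4=1): fault-free M1=1, M2=1, M3=0, M4=1, M5=0, M6=0 → Y1=0, Y2=0; observed Y1=0, Y2=1. Eliminates M1 stuck-at-0, M3 stuck-at-1.
Only M6 stuck-at-1 is consistent with every test.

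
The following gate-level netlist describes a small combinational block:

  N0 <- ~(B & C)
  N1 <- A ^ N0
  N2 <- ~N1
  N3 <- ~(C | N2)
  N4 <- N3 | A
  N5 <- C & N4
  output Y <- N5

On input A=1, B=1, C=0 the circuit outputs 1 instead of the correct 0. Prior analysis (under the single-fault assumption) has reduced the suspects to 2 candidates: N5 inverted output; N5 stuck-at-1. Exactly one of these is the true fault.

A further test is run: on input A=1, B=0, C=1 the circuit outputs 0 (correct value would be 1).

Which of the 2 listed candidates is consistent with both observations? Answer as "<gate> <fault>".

N5 inverted output

Evaluate each candidate on input A=1, B=0, C=1:
  N5 inverted output: N0=1, N1=0, N2=1, N3=0, N4=1, N5=0 [inverted output] → 0 — matches
  N5 stuck-at-1: N0=1, N1=0, N2=1, N3=0, N4=1, N5=1 [stuck-at-1] → 1 — eliminated
Only N5 inverted output reproduces the observed 0.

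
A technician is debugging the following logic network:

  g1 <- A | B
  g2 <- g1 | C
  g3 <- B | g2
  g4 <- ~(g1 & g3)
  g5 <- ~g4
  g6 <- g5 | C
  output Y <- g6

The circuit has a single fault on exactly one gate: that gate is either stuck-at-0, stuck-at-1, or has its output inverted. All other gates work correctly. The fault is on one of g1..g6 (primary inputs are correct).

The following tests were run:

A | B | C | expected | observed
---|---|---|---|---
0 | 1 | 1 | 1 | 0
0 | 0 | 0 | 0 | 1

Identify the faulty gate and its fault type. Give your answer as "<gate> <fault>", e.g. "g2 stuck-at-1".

Fault-free values for test 1 (A=0, B=1, C=1): g1=1, g2=1, g3=1, g4=0, g5=1, g6=1, giving Y=1. Observed 0.
Test 1: faults giving observed 0 are {g6 stuck-at-0, g6 inverted output}.
Test 2 (A=0, B=0, C=0): fault-free g1=0, g2=0, g3=0, g4=1, g5=0, g6=0 → 0; observed 1. Eliminates g6 stuck-at-0.
Only g6 inverted output is consistent with every test.

g6 inverted output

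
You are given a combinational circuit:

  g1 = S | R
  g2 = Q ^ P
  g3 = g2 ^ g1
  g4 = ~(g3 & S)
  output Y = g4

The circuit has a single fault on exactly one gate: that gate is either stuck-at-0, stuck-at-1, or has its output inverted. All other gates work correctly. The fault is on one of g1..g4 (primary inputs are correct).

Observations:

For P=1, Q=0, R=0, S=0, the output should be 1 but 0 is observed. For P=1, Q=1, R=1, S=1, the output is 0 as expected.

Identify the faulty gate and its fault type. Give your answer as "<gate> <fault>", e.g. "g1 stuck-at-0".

g4 stuck-at-0

Fault-free values for test 1 (P=1, Q=0, R=0, S=0): g1=0, g2=1, g3=1, g4=1, giving Y=1. Observed 0.
Test 1: faults giving observed 0 are {g4 stuck-at-0, g4 inverted output}.
Test 2 (P=1, Q=1, R=1, S=1): fault-free g1=1, g2=0, g3=1, g4=0 → 0; observed 0. Eliminates g4 inverted output.
Only g4 stuck-at-0 is consistent with every test.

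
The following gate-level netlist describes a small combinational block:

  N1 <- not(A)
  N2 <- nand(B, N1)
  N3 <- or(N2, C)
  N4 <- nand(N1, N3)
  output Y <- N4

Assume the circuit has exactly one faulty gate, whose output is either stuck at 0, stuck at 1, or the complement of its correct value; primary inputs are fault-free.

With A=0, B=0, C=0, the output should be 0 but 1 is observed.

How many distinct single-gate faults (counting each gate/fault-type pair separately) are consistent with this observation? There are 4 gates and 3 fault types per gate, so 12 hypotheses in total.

8

Fault-free: N1=1, N2=1, N3=1, N4=0 → 0. Observed 1.
  N1 stuck-at-0: output 1 ✓
  N1 stuck-at-1: output 0 ✗
  N1 inverted output: output 1 ✓
  N2 stuck-at-0: output 1 ✓
  N2 stuck-at-1: output 0 ✗
  N2 inverted output: output 1 ✓
  N3 stuck-at-0: output 1 ✓
  N3 stuck-at-1: output 0 ✗
  N3 inverted output: output 1 ✓
  N4 stuck-at-0: output 0 ✗
  N4 stuck-at-1: output 1 ✓
  N4 inverted output: output 1 ✓
Consistent faults: {N1 stuck-at-0, N1 inverted output, N2 stuck-at-0, N2 inverted output, N3 stuck-at-0, N3 inverted output, N4 stuck-at-1, N4 inverted output} — 8 in all.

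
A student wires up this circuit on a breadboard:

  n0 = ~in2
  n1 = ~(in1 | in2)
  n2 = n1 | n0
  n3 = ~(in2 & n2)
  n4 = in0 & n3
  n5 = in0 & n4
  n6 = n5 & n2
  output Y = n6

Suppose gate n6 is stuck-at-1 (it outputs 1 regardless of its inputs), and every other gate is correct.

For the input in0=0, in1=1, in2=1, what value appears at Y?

1

Propagate with n6 forced: n0=0, n1=0, n2=0, n3=1, n4=0, n5=0, n6=1 [stuck-at-1].
So Y = 1. (Without the fault it would be 0.)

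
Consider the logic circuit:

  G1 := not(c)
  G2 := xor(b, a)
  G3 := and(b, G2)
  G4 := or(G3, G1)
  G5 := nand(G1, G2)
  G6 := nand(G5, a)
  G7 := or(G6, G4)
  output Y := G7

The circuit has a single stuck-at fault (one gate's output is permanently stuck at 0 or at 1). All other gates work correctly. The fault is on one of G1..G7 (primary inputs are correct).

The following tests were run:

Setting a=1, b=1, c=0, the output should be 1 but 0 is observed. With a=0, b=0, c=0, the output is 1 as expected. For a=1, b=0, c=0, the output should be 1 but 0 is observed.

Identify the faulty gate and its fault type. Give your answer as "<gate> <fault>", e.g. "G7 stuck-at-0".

G1 stuck-at-0

Fault-free values for test 1 (a=1, b=1, c=0): G1=1, G2=0, G3=0, G4=1, G5=1, G6=0, G7=1, giving Y=1. Observed 0.
Test 1: faults giving observed 0 are {G1 stuck-at-0, G4 stuck-at-0, G7 stuck-at-0}.
Test 2 (a=0, b=0, c=0): fault-free G1=1, G2=0, G3=0, G4=1, G5=1, G6=1, G7=1 → 1; observed 1. Eliminates G7 stuck-at-0.
Test 3 (a=1, b=0, c=0): fault-free G1=1, G2=1, G3=0, G4=1, G5=0, G6=1, G7=1 → 1; observed 0. Eliminates G4 stuck-at-0.
Only G1 stuck-at-0 is consistent with every test.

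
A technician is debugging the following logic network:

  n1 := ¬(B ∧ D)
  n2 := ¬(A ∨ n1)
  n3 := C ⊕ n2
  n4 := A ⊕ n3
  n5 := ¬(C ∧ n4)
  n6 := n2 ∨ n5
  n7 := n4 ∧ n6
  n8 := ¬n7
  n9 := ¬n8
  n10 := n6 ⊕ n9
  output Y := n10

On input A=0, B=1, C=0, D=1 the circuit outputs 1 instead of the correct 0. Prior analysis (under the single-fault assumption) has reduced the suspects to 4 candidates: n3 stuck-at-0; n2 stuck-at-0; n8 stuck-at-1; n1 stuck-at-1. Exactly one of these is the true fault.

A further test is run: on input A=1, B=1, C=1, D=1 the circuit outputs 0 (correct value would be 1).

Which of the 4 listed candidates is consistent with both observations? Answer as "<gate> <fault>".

Evaluate each candidate on input A=1, B=1, C=1, D=1:
  n3 stuck-at-0: n1=0, n2=0, n3=0 [stuck-at-0], n4=1, n5=0, n6=0, n7=0, n8=1, n9=0, n10=0 → 0 — matches
  n2 stuck-at-0: n1=0, n2=0 [stuck-at-0], n3=1, n4=0, n5=1, n6=1, n7=0, n8=1, n9=0, n10=1 → 1 — eliminated
  n8 stuck-at-1: n1=0, n2=0, n3=1, n4=0, n5=1, n6=1, n7=0, n8=1 [stuck-at-1], n9=0, n10=1 → 1 — eliminated
  n1 stuck-at-1: n1=1 [stuck-at-1], n2=0, n3=1, n4=0, n5=1, n6=1, n7=0, n8=1, n9=0, n10=1 → 1 — eliminated
Only n3 stuck-at-0 reproduces the observed 0.

n3 stuck-at-0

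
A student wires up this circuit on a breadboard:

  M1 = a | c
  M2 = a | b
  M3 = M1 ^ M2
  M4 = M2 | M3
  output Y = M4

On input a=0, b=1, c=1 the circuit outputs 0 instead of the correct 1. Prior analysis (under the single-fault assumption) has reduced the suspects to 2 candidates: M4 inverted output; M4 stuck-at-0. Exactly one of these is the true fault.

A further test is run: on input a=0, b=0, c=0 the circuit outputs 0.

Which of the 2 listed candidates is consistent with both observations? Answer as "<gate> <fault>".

M4 stuck-at-0

Evaluate each candidate on input a=0, b=0, c=0:
  M4 inverted output: M1=0, M2=0, M3=0, M4=1 [inverted output] → 1 — eliminated
  M4 stuck-at-0: M1=0, M2=0, M3=0, M4=0 [stuck-at-0] → 0 — matches
Only M4 stuck-at-0 reproduces the observed 0.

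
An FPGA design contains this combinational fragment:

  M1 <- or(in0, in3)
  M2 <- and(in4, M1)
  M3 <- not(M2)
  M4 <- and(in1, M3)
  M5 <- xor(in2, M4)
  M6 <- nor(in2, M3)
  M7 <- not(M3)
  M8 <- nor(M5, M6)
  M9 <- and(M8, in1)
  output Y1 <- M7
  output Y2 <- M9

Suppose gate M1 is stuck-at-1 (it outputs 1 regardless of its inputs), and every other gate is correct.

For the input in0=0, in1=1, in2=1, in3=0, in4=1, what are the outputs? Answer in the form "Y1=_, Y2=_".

Propagate with M1 forced: M1=1 [stuck-at-1], M2=1, M3=0, M4=0, M5=1, M6=0, M7=1, M8=0, M9=0.
So the outputs are Y1=1, Y2=0. (Without the fault they would be Y1=0, Y2=1.)

Y1=1, Y2=0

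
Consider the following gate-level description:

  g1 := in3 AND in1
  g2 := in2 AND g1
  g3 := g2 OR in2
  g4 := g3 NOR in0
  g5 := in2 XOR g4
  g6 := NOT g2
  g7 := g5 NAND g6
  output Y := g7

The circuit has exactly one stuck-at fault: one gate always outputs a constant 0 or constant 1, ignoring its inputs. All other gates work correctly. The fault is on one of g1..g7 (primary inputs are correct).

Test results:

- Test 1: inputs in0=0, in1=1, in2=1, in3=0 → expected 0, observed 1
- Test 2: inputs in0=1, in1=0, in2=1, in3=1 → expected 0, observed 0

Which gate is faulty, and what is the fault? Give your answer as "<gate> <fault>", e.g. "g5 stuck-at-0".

Fault-free values for test 1 (in0=0, in1=1, in2=1, in3=0): g1=0, g2=0, g3=1, g4=0, g5=1, g6=1, g7=0, giving Y=0. Observed 1.
Test 1: faults giving observed 1 are {g1 stuck-at-1, g2 stuck-at-1, g3 stuck-at-0, g4 stuck-at-1, g5 stuck-at-0, g6 stuck-at-0, g7 stuck-at-1}.
Test 2 (in0=1, in1=0, in2=1, in3=1): fault-free g1=0, g2=0, g3=1, g4=0, g5=1, g6=1, g7=0 → 0; observed 0. Eliminates g1 stuck-at-1, g2 stuck-at-1, g4 stuck-at-1, g5 stuck-at-0, g6 stuck-at-0, g7 stuck-at-1.
Only g3 stuck-at-0 is consistent with every test.

g3 stuck-at-0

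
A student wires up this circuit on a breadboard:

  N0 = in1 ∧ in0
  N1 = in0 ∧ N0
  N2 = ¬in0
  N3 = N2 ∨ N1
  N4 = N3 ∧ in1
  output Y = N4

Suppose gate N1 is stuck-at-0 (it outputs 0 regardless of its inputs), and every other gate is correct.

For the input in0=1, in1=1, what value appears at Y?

0

Propagate with N1 forced: N0=1, N1=0 [stuck-at-0], N2=0, N3=0, N4=0.
So Y = 0. (Without the fault it would be 1.)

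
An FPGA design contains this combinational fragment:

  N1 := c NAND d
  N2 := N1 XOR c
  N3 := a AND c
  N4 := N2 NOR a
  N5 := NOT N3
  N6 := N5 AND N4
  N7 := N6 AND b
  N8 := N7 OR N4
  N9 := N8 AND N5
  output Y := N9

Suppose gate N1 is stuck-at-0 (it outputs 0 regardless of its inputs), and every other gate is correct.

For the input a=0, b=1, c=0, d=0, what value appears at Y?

1

Propagate with N1 forced: N1=0 [stuck-at-0], N2=0, N3=0, N4=1, N5=1, N6=1, N7=1, N8=1, N9=1.
So Y = 1. (Without the fault it would be 0.)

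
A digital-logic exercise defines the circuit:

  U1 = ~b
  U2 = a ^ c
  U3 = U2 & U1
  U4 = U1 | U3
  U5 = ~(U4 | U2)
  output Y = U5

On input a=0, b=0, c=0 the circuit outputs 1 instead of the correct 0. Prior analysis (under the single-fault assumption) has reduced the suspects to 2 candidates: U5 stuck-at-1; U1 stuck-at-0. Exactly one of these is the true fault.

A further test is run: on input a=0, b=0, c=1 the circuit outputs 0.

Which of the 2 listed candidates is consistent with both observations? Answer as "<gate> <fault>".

U1 stuck-at-0

Evaluate each candidate on input a=0, b=0, c=1:
  U5 stuck-at-1: U1=1, U2=1, U3=1, U4=1, U5=1 [stuck-at-1] → 1 — eliminated
  U1 stuck-at-0: U1=0 [stuck-at-0], U2=1, U3=0, U4=0, U5=0 → 0 — matches
Only U1 stuck-at-0 reproduces the observed 0.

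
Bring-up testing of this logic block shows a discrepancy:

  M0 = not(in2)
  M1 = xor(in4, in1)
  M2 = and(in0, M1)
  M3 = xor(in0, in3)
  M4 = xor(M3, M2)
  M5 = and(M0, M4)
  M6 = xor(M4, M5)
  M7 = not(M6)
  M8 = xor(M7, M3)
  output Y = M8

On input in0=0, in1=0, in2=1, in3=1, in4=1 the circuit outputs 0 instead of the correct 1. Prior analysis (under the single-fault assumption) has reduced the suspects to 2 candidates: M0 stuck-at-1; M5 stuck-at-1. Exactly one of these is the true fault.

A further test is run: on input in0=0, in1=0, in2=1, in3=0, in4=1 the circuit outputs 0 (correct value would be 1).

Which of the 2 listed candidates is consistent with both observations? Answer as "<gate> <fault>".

M5 stuck-at-1

Evaluate each candidate on input in0=0, in1=0, in2=1, in3=0, in4=1:
  M0 stuck-at-1: M0=1 [stuck-at-1], M1=1, M2=0, M3=0, M4=0, M5=0, M6=0, M7=1, M8=1 → 1 — eliminated
  M5 stuck-at-1: M0=0, M1=1, M2=0, M3=0, M4=0, M5=1 [stuck-at-1], M6=1, M7=0, M8=0 → 0 — matches
Only M5 stuck-at-1 reproduces the observed 0.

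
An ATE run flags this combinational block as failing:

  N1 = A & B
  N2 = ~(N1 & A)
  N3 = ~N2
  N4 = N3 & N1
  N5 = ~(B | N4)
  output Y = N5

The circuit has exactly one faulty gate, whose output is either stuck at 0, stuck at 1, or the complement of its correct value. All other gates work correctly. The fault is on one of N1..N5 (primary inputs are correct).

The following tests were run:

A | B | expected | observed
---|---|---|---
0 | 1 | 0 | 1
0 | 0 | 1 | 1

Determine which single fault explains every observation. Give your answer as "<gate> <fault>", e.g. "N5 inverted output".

Fault-free values for test 1 (A=0, B=1): N1=0, N2=1, N3=0, N4=0, N5=0, giving Y=0. Observed 1.
Test 1: faults giving observed 1 are {N5 stuck-at-1, N5 inverted output}.
Test 2 (A=0, B=0): fault-free N1=0, N2=1, N3=0, N4=0, N5=1 → 1; observed 1. Eliminates N5 inverted output.
Only N5 stuck-at-1 is consistent with every test.

N5 stuck-at-1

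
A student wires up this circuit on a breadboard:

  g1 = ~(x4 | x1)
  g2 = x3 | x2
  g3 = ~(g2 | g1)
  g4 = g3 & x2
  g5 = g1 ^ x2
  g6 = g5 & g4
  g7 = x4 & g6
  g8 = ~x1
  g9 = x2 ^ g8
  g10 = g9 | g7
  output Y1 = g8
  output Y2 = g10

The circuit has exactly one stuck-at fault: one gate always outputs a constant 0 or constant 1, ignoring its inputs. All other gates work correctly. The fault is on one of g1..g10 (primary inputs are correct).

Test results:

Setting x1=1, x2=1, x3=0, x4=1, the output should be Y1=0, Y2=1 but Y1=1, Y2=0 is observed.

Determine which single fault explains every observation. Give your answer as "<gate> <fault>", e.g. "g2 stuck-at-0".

g8 stuck-at-1

Fault-free values for test 1 (x1=1, x2=1, x3=0, x4=1): g1=0, g2=1, g3=0, g4=0, g5=1, g6=0, g7=0, g8=0, g9=1, g10=1, giving Y1=0, Y2=1. Observed Y1=1, Y2=0.
Test 1: faults giving observed Y1=1, Y2=0 are {g8 stuck-at-1}.
Only g8 stuck-at-1 is consistent with every test.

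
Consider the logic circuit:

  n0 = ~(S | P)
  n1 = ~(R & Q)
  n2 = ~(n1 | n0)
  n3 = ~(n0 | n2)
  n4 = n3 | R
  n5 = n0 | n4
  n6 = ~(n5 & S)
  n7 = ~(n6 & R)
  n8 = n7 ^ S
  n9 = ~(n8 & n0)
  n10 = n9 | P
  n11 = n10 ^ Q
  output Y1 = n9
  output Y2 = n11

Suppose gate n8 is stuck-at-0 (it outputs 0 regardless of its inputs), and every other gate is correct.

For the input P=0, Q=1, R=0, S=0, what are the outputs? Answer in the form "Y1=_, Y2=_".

Y1=1, Y2=0

Propagate with n8 forced: n0=1, n1=1, n2=0, n3=0, n4=0, n5=1, n6=1, n7=1, n8=0 [stuck-at-0], n9=1, n10=1, n11=0.
So the outputs are Y1=1, Y2=0. (Without the fault they would be Y1=0, Y2=1.)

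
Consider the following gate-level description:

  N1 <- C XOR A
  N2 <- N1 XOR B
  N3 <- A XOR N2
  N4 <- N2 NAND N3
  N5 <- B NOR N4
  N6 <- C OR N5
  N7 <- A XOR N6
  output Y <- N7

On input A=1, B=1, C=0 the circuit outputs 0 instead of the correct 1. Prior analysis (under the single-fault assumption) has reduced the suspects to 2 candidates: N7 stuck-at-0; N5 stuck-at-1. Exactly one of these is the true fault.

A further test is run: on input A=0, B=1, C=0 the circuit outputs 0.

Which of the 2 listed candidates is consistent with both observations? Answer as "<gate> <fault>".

N7 stuck-at-0

Evaluate each candidate on input A=0, B=1, C=0:
  N7 stuck-at-0: N1=0, N2=1, N3=1, N4=0, N5=0, N6=0, N7=0 [stuck-at-0] → 0 — matches
  N5 stuck-at-1: N1=0, N2=1, N3=1, N4=0, N5=1 [stuck-at-1], N6=1, N7=1 → 1 — eliminated
Only N7 stuck-at-0 reproduces the observed 0.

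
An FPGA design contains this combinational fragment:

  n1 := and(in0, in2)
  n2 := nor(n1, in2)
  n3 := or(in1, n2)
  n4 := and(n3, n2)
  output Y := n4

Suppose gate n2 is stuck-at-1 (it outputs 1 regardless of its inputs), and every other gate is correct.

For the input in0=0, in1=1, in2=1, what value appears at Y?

Propagate with n2 forced: n1=0, n2=1 [stuck-at-1], n3=1, n4=1.
So Y = 1. (Without the fault it would be 0.)

1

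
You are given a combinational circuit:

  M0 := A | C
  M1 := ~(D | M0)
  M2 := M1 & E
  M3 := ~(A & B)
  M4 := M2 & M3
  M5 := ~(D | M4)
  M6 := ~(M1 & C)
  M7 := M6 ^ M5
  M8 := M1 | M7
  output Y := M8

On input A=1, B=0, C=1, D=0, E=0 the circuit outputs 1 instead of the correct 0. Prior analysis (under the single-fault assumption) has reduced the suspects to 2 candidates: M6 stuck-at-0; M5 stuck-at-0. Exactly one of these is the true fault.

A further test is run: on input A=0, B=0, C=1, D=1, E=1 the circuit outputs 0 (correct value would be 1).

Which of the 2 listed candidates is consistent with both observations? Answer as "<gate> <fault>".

Evaluate each candidate on input A=0, B=0, C=1, D=1, E=1:
  M6 stuck-at-0: M0=1, M1=0, M2=0, M3=1, M4=0, M5=0, M6=0 [stuck-at-0], M7=0, M8=0 → 0 — matches
  M5 stuck-at-0: M0=1, M1=0, M2=0, M3=1, M4=0, M5=0 [stuck-at-0], M6=1, M7=1, M8=1 → 1 — eliminated
Only M6 stuck-at-0 reproduces the observed 0.

M6 stuck-at-0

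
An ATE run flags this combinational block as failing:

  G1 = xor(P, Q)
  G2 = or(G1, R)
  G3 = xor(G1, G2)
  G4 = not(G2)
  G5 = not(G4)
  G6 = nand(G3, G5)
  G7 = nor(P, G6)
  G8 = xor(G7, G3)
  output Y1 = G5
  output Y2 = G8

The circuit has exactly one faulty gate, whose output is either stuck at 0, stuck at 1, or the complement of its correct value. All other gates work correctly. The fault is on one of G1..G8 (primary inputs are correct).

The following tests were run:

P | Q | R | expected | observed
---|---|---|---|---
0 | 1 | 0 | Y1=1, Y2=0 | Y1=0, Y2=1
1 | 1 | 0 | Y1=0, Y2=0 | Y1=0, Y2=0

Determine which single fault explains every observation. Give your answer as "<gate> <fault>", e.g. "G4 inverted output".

Fault-free values for test 1 (P=0, Q=1, R=0): G1=1, G2=1, G3=0, G4=0, G5=1, G6=1, G7=0, G8=0, giving Y1=1, Y2=0. Observed Y1=0, Y2=1.
Test 1: faults giving observed Y1=0, Y2=1 are {G2 stuck-at-0, G2 inverted output}.
Test 2 (P=1, Q=1, R=0): fault-free G1=0, G2=0, G3=0, G4=1, G5=0, G6=1, G7=0, G8=0 → Y1=0, Y2=0; observed Y1=0, Y2=0. Eliminates G2 inverted output.
Only G2 stuck-at-0 is consistent with every test.

G2 stuck-at-0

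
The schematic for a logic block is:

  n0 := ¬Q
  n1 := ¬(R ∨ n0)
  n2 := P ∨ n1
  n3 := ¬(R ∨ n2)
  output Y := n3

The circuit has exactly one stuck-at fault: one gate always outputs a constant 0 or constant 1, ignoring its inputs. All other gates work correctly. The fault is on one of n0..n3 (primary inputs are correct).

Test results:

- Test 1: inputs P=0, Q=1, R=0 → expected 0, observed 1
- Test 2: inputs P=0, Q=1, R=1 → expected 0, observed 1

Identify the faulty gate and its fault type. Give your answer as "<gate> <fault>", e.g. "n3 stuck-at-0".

n3 stuck-at-1

Fault-free values for test 1 (P=0, Q=1, R=0): n0=0, n1=1, n2=1, n3=0, giving Y=0. Observed 1.
Test 1: faults giving observed 1 are {n0 stuck-at-1, n1 stuck-at-0, n2 stuck-at-0, n3 stuck-at-1}.
Test 2 (P=0, Q=1, R=1): fault-free n0=0, n1=0, n2=0, n3=0 → 0; observed 1. Eliminates n0 stuck-at-1, n1 stuck-at-0, n2 stuck-at-0.
Only n3 stuck-at-1 is consistent with every test.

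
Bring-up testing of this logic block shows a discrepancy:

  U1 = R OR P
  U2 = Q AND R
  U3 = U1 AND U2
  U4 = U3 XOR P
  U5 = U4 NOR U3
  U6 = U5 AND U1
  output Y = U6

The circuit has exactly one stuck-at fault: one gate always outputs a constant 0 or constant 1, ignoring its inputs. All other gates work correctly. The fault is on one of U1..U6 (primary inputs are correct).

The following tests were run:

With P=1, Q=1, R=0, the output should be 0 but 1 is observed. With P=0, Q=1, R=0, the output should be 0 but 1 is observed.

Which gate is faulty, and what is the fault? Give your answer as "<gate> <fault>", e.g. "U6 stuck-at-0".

U6 stuck-at-1

Fault-free values for test 1 (P=1, Q=1, R=0): U1=1, U2=0, U3=0, U4=1, U5=0, U6=0, giving Y=0. Observed 1.
Test 1: faults giving observed 1 are {U4 stuck-at-0, U5 stuck-at-1, U6 stuck-at-1}.
Test 2 (P=0, Q=1, R=0): fault-free U1=0, U2=0, U3=0, U4=0, U5=1, U6=0 → 0; observed 1. Eliminates U4 stuck-at-0, U5 stuck-at-1.
Only U6 stuck-at-1 is consistent with every test.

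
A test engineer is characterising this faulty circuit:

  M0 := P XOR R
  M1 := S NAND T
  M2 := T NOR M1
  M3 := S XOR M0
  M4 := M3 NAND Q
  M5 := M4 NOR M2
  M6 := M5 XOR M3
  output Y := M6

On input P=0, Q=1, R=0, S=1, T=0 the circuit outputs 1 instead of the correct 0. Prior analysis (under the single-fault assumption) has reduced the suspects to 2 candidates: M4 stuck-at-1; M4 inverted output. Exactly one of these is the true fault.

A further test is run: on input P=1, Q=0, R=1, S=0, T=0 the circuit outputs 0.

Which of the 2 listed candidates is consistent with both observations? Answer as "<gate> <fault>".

M4 stuck-at-1

Evaluate each candidate on input P=1, Q=0, R=1, S=0, T=0:
  M4 stuck-at-1: M0=0, M1=1, M2=0, M3=0, M4=1 [stuck-at-1], M5=0, M6=0 → 0 — matches
  M4 inverted output: M0=0, M1=1, M2=0, M3=0, M4=0 [inverted output], M5=1, M6=1 → 1 — eliminated
Only M4 stuck-at-1 reproduces the observed 0.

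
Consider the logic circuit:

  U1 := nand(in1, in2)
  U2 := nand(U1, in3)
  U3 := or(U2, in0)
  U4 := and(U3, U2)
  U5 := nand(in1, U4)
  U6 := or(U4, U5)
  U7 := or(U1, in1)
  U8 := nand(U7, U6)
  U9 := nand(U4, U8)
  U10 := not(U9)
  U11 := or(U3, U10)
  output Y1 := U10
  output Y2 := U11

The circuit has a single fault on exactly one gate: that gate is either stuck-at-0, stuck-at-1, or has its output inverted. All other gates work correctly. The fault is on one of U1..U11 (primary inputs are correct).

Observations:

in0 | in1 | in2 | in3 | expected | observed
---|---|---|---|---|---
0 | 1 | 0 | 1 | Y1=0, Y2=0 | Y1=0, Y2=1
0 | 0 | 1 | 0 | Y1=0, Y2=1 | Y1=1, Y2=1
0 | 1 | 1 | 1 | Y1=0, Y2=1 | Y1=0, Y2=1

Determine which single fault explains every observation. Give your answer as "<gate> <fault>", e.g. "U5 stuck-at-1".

U1 stuck-at-0

Fault-free values for test 1 (in0=0, in1=1, in2=0, in3=1): U1=1, U2=0, U3=0, U4=0, U5=1, U6=1, U7=1, U8=0, U9=1, U10=0, U11=0, giving Y1=0, Y2=0. Observed Y1=0, Y2=1.
Test 1: faults giving observed Y1=0, Y2=1 are {U1 stuck-at-0, U1 inverted output, U2 stuck-at-1, U2 inverted output, U3 stuck-at-1, U3 inverted output, U11 stuck-at-1, U11 inverted output}.
Test 2 (in0=0, in1=0, in2=1, in3=0): fault-free U1=1, U2=1, U3=1, U4=1, U5=1, U6=1, U7=1, U8=0, U9=1, U10=0, U11=1 → Y1=0, Y2=1; observed Y1=1, Y2=1. Eliminates U2 stuck-at-1, U2 inverted output, U3 stuck-at-1, U3 inverted output, U11 stuck-at-1, U11 inverted output.
Test 3 (in0=0, in1=1, in2=1, in3=1): fault-free U1=0, U2=1, U3=1, U4=1, U5=0, U6=1, U7=1, U8=0, U9=1, U10=0, U11=1 → Y1=0, Y2=1; observed Y1=0, Y2=1. Eliminates U1 inverted output.
Only U1 stuck-at-0 is consistent with every test.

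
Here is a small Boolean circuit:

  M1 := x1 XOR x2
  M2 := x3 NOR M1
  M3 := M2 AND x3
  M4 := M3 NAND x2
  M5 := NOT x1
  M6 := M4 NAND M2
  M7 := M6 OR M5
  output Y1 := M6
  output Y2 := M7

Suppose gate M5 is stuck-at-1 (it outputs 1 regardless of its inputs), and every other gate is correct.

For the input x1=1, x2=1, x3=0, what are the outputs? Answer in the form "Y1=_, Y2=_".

Propagate with M5 forced: M1=0, M2=1, M3=0, M4=1, M5=1 [stuck-at-1], M6=0, M7=1.
So the outputs are Y1=0, Y2=1. (Without the fault they would be Y1=0, Y2=0.)

Y1=0, Y2=1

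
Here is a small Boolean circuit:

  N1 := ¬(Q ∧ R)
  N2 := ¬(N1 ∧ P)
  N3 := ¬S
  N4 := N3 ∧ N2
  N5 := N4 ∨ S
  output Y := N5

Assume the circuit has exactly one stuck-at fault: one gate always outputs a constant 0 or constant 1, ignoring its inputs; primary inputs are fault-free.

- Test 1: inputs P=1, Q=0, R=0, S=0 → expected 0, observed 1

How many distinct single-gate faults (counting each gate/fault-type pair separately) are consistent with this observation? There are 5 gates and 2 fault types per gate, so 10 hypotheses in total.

Fault-free: N1=1, N2=0, N3=1, N4=0, N5=0 → 0. Observed 1.
  N1 stuck-at-0: output 1 ✓
  N1 stuck-at-1: output 0 ✗
  N2 stuck-at-0: output 0 ✗
  N2 stuck-at-1: output 1 ✓
  N3 stuck-at-0: output 0 ✗
  N3 stuck-at-1: output 0 ✗
  N4 stuck-at-0: output 0 ✗
  N4 stuck-at-1: output 1 ✓
  N5 stuck-at-0: output 0 ✗
  N5 stuck-at-1: output 1 ✓
Consistent faults: {N1 stuck-at-0, N2 stuck-at-1, N4 stuck-at-1, N5 stuck-at-1} — 4 in all.

4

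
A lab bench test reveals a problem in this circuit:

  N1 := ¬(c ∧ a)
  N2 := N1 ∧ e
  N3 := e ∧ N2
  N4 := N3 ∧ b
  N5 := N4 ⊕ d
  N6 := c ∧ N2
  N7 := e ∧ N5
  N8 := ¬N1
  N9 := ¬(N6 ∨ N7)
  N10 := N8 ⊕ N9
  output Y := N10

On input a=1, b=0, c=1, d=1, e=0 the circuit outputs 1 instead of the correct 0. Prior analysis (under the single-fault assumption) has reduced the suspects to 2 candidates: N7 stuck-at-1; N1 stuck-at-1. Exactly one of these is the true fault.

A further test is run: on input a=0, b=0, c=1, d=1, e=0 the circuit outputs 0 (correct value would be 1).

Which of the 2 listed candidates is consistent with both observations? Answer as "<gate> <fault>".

Evaluate each candidate on input a=0, b=0, c=1, d=1, e=0:
  N7 stuck-at-1: N1=1, N2=0, N3=0, N4=0, N5=1, N6=0, N7=1 [stuck-at-1], N8=0, N9=0, N10=0 → 0 — matches
  N1 stuck-at-1: N1=1 [stuck-at-1], N2=0, N3=0, N4=0, N5=1, N6=0, N7=0, N8=0, N9=1, N10=1 → 1 — eliminated
Only N7 stuck-at-1 reproduces the observed 0.

N7 stuck-at-1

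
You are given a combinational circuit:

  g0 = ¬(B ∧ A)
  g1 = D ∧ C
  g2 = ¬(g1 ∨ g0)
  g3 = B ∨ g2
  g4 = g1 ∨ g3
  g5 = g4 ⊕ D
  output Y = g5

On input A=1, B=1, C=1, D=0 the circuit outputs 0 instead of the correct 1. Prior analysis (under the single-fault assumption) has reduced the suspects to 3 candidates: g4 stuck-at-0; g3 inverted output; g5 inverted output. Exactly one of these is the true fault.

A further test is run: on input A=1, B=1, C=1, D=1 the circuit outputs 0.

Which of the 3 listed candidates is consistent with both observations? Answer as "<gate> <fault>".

Evaluate each candidate on input A=1, B=1, C=1, D=1:
  g4 stuck-at-0: g0=0, g1=1, g2=0, g3=1, g4=0 [stuck-at-0], g5=1 → 1 — eliminated
  g3 inverted output: g0=0, g1=1, g2=0, g3=0 [inverted output], g4=1, g5=0 → 0 — matches
  g5 inverted output: g0=0, g1=1, g2=0, g3=1, g4=1, g5=1 [inverted output] → 1 — eliminated
Only g3 inverted output reproduces the observed 0.

g3 inverted output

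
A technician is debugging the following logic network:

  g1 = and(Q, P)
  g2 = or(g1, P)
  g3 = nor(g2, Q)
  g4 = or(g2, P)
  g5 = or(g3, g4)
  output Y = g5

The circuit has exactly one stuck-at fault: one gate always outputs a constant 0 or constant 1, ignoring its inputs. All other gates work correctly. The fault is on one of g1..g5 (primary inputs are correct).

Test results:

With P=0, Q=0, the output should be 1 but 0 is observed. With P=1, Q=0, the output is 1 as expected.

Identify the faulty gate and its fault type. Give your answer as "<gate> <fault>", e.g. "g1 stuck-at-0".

Fault-free values for test 1 (P=0, Q=0): g1=0, g2=0, g3=1, g4=0, g5=1, giving Y=1. Observed 0.
Test 1: faults giving observed 0 are {g3 stuck-at-0, g5 stuck-at-0}.
Test 2 (P=1, Q=0): fault-free g1=0, g2=1, g3=0, g4=1, g5=1 → 1; observed 1. Eliminates g5 stuck-at-0.
Only g3 stuck-at-0 is consistent with every test.

g3 stuck-at-0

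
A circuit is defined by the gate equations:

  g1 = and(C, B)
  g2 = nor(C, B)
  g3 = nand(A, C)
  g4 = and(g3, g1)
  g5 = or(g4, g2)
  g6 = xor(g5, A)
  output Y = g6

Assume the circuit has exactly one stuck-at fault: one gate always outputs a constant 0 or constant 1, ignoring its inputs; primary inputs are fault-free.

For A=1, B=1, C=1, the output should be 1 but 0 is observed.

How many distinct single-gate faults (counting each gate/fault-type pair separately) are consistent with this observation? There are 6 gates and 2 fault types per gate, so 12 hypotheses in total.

Fault-free: g1=1, g2=0, g3=0, g4=0, g5=0, g6=1 → 1. Observed 0.
  g1 stuck-at-0: output 1 ✗
  g1 stuck-at-1: output 1 ✗
  g2 stuck-at-0: output 1 ✗
  g2 stuck-at-1: output 0 ✓
  g3 stuck-at-0: output 1 ✗
  g3 stuck-at-1: output 0 ✓
  g4 stuck-at-0: output 1 ✗
  g4 stuck-at-1: output 0 ✓
  g5 stuck-at-0: output 1 ✗
  g5 stuck-at-1: output 0 ✓
  g6 stuck-at-0: output 0 ✓
  g6 stuck-at-1: output 1 ✗
Consistent faults: {g2 stuck-at-1, g3 stuck-at-1, g4 stuck-at-1, g5 stuck-at-1, g6 stuck-at-0} — 5 in all.

5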